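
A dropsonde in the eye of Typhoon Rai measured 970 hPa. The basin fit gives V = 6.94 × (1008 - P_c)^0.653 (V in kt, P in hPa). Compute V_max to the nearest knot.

75 kt

ΔP = 1008 − 970 = 38 hPa.
38^0.653 ≈ 10.755.
V ≈ 6.94 × 10.755 ≈ 74.6 kt.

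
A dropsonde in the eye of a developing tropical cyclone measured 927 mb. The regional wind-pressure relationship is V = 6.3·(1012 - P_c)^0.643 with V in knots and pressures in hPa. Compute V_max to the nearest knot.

110 kt

ΔP = 1012 − 927 = 85 mb.
85^0.643 ≈ 17.403.
V ≈ 6.3 × 17.403 ≈ 109.6 kt.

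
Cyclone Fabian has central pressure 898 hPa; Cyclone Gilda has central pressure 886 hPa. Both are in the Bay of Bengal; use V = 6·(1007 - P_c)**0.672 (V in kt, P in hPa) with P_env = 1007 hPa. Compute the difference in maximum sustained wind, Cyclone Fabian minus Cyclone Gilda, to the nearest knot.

-10 kt

Cyclone Fabian: ΔP = 109; V ≈ 6 × 109^0.672 ≈ 140.38 kt.
Cyclone Gilda: ΔP = 121; V ≈ 6 × 121^0.672 ≈ 150.59 kt.
Difference ≈ 140.38 − 150.59 = -10.21 → -10 kt.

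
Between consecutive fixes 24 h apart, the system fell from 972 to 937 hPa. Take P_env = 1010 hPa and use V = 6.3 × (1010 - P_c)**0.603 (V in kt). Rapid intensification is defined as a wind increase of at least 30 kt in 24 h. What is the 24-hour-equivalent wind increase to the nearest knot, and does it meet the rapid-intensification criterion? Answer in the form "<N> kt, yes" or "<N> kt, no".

27 kt, no

V₁: ΔP = 38, V ≈ 6.3 × 38^0.603 ≈ 56.49 kt.
V₂: ΔP = 73, V ≈ 6.3 × 73^0.603 ≈ 83.74 kt.
ΔV over 24 h = 27.25 kt → 24 h equivalent = 27.25 × 24/24 ≈ 27.25 kt.
27 kt < 30 kt ⇒ not rapid intensification.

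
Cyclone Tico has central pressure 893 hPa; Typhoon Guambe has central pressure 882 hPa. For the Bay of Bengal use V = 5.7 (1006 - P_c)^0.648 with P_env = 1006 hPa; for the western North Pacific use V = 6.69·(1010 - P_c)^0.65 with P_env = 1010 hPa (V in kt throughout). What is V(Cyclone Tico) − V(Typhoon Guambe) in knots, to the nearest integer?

-35 kt

Cyclone Tico: ΔP = 113; V ≈ 5.7 × 113^0.648 ≈ 121.97 kt.
Typhoon Guambe: ΔP = 128; V ≈ 6.69 × 128^0.65 ≈ 156.72 kt.
Difference ≈ 121.97 − 156.72 = -34.75 → -35 kt.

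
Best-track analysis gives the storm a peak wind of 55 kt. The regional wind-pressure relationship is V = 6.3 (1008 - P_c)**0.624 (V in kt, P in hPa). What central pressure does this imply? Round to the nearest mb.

ΔP = (V / 6.3)^(1/0.624) = (55/6.3)^1.603.
55/6.3 = 8.730; 8.730^1.603 ≈ 32.21 mb.
P_c = 1008 − 32.21 = 975.79 ≈ 976 mb.

976 mb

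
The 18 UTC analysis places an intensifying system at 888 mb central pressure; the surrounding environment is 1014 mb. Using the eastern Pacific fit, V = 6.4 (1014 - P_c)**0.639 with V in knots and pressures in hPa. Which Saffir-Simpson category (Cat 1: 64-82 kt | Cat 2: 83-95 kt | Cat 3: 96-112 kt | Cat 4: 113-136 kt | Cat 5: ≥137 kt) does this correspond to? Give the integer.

5

ΔP = 1014 − 888 = 126 mb.
V ≈ 6.4 × 126^0.639 = 6.4 × 21.99 ≈ 141 kt.
141 kt falls in the Category 5 band.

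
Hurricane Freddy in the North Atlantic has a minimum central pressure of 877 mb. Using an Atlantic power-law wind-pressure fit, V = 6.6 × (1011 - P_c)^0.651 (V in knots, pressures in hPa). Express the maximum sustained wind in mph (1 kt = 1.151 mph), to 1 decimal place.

ΔP = 1011 − 877 = 134 mb.
V ≈ 6.6 × 134^0.651 = 6.6 × 24.252 ≈ 160.062 kt.
160.062 × 1.151 ≈ 184.23 mph → 184.2 mph.

184.2 mph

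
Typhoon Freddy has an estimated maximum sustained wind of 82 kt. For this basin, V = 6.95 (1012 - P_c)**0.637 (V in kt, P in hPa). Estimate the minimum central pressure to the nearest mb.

964 mb

ΔP = (V / 6.95)^(1/0.637) = (82/6.95)^1.570.
82/6.95 = 11.799; 11.799^1.570 ≈ 48.15 mb.
P_c = 1012 − 48.15 = 963.85 ≈ 964 mb.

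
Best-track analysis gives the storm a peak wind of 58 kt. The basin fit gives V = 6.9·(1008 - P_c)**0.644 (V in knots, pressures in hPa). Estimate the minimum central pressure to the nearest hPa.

ΔP = (V / 6.9)^(1/0.644) = (58/6.9)^1.553.
58/6.9 = 8.406; 8.406^1.553 ≈ 27.27 hPa.
P_c = 1008 − 27.27 = 980.73 ≈ 981 hPa.

981 hPa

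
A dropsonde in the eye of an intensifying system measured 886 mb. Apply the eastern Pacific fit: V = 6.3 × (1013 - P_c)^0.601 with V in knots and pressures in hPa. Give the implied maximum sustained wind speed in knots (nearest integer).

ΔP = 1013 − 886 = 127 mb.
127^0.601 ≈ 18.382.
V ≈ 6.3 × 18.382 ≈ 115.8 kt.

116 kt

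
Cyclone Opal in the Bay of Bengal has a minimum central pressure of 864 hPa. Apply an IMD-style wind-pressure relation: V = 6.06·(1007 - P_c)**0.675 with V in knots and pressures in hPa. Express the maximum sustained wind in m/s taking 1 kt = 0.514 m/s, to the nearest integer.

ΔP = 1007 − 864 = 143 hPa.
V ≈ 6.06 × 143^0.675 = 6.06 × 28.500 ≈ 172.713 kt.
172.713 × 0.514 ≈ 88.77 m/s → 89 m/s.

89 m/s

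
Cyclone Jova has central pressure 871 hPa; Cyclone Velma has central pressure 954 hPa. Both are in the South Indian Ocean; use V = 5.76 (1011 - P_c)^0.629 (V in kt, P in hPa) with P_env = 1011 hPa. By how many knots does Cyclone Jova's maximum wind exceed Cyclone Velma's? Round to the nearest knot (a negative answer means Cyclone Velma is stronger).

Cyclone Jova: ΔP = 140; V ≈ 5.76 × 140^0.629 ≈ 128.92 kt.
Cyclone Velma: ΔP = 57; V ≈ 5.76 × 57^0.629 ≈ 73.26 kt.
Difference ≈ 128.92 − 73.26 = 55.66 → 56 kt.

56 kt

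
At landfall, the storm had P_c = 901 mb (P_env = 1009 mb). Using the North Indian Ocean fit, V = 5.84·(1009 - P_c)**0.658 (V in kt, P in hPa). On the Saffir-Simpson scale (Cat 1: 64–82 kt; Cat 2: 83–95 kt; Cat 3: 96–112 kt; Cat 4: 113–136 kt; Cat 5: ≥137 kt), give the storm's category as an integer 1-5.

4

ΔP = 1009 − 901 = 108 mb.
V ≈ 5.84 × 108^0.658 = 5.84 × 21.78 ≈ 127 kt.
127 kt falls in the Category 4 band.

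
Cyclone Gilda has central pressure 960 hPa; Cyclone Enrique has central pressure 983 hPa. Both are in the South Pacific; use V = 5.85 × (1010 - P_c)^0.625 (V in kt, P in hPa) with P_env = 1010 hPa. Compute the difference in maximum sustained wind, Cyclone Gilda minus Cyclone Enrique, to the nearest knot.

22 kt

Cyclone Gilda: ΔP = 50; V ≈ 5.85 × 50^0.625 ≈ 67.45 kt.
Cyclone Enrique: ΔP = 27; V ≈ 5.85 × 27^0.625 ≈ 45.89 kt.
Difference ≈ 67.45 − 45.89 = 21.56 → 22 kt.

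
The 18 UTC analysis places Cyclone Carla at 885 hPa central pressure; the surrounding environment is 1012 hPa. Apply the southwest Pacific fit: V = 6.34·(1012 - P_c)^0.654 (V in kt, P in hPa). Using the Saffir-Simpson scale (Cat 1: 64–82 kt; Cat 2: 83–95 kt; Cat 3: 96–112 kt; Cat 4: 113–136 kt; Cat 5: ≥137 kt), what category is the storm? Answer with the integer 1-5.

5

ΔP = 1012 − 885 = 127 hPa.
V ≈ 6.34 × 127^0.654 = 6.34 × 23.76 ≈ 151 kt.
151 kt falls in the Category 5 band.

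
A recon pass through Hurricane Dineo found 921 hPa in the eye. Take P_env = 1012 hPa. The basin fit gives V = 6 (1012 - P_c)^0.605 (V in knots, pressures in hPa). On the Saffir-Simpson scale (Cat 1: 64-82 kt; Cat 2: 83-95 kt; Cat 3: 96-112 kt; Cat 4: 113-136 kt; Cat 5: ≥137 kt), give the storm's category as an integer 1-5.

ΔP = 1012 − 921 = 91 hPa.
V ≈ 6 × 91^0.605 = 6 × 15.32 ≈ 92 kt.
92 kt falls in the Category 2 band.

2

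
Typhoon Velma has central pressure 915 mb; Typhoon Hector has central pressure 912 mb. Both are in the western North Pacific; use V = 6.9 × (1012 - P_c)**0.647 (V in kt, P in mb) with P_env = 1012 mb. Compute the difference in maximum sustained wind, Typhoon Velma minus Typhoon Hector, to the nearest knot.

Typhoon Velma: ΔP = 97; V ≈ 6.9 × 97^0.647 ≈ 133.13 kt.
Typhoon Hector: ΔP = 100; V ≈ 6.9 × 100^0.647 ≈ 135.78 kt.
Difference ≈ 133.13 − 135.78 = -2.65 → -3 kt.

-3 kt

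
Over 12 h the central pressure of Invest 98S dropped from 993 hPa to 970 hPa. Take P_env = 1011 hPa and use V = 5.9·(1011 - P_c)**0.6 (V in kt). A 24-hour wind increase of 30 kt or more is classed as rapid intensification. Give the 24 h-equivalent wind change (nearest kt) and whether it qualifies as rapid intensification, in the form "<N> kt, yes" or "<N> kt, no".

V₁: ΔP = 18, V ≈ 5.9 × 18^0.6 ≈ 33.42 kt.
V₂: ΔP = 41, V ≈ 5.9 × 41^0.6 ≈ 54.77 kt.
ΔV over 12 h = 21.35 kt → 24 h equivalent = 21.35 × 24/12 ≈ 42.70 kt.
43 kt ≥ 30 kt ⇒ rapid intensification.

43 kt, yes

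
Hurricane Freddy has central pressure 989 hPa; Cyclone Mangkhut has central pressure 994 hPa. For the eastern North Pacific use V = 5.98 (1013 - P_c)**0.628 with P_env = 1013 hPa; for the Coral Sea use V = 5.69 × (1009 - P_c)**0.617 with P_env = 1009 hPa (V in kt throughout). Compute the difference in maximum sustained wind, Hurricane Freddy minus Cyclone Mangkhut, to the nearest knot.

14 kt

Hurricane Freddy: ΔP = 24; V ≈ 5.98 × 24^0.628 ≈ 44.00 kt.
Cyclone Mangkhut: ΔP = 15; V ≈ 5.69 × 15^0.617 ≈ 30.25 kt.
Difference ≈ 44.00 − 30.25 = 13.75 → 14 kt.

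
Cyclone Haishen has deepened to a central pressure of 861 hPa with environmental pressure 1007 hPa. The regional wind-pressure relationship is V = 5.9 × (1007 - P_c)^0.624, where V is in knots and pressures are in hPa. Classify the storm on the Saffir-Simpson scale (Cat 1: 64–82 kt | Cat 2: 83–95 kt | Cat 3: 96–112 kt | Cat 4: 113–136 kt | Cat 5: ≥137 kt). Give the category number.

4

ΔP = 1007 − 861 = 146 hPa.
V ≈ 5.9 × 146^0.624 = 5.9 × 22.42 ≈ 132 kt.
132 kt falls in the Category 4 band.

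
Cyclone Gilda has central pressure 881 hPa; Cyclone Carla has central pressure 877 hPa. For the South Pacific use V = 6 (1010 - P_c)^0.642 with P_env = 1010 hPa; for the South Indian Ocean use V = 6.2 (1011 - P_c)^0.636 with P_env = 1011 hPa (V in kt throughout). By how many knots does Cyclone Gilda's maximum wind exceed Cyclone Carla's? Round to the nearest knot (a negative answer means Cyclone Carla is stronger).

-4 kt

Cyclone Gilda: ΔP = 129; V ≈ 6 × 129^0.642 ≈ 135.88 kt.
Cyclone Carla: ΔP = 134; V ≈ 6.2 × 134^0.636 ≈ 139.71 kt.
Difference ≈ 135.88 − 139.71 = -3.83 → -4 kt.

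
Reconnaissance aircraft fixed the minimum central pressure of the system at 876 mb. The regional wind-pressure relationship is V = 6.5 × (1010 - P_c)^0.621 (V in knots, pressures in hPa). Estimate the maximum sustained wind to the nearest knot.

136 kt

ΔP = 1010 − 876 = 134 mb.
134^0.621 ≈ 20.938.
V ≈ 6.5 × 20.938 ≈ 136.1 kt.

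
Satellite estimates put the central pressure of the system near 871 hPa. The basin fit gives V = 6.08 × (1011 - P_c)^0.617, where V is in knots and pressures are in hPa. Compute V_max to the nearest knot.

ΔP = 1011 − 871 = 140 hPa.
140^0.617 ≈ 21.094.
V ≈ 6.08 × 21.094 ≈ 128.3 kt.

128 kt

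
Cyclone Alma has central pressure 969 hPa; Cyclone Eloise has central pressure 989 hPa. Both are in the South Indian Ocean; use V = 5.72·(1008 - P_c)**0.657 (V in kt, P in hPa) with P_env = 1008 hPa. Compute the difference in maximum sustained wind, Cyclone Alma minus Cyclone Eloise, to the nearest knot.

24 kt

Cyclone Alma: ΔP = 39; V ≈ 5.72 × 39^0.657 ≈ 63.49 kt.
Cyclone Eloise: ΔP = 19; V ≈ 5.72 × 19^0.657 ≈ 39.59 kt.
Difference ≈ 63.49 − 39.59 = 23.90 → 24 kt.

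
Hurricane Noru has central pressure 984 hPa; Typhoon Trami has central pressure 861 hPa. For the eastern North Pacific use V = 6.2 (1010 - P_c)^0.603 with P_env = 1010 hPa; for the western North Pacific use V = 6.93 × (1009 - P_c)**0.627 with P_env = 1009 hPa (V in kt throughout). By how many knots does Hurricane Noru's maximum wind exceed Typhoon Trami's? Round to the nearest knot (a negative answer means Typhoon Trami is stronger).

-115 kt

Hurricane Noru: ΔP = 26; V ≈ 6.2 × 26^0.603 ≈ 44.22 kt.
Typhoon Trami: ΔP = 148; V ≈ 6.93 × 148^0.627 ≈ 159.03 kt.
Difference ≈ 44.22 − 159.03 = -114.81 → -115 kt.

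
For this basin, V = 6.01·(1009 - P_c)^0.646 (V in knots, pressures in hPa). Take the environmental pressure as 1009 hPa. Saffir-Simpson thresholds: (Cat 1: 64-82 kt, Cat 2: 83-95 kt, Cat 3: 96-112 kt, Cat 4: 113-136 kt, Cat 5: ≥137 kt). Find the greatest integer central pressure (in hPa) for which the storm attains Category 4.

Category 4 begins at V = 113 kt.
Required ΔP = (113/6.01)^(1/0.646) = 18.802^1.548 ≈ 93.85 hPa.
P_c ≤ 1009 − 93.85 = 915.15, so the highest integer P_c is 915 hPa.

915 hPa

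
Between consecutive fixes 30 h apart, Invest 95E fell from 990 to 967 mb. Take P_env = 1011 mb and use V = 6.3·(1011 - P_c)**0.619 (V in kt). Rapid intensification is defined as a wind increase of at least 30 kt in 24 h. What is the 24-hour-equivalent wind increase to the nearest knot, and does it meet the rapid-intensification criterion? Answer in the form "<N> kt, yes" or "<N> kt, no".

V₁: ΔP = 21, V ≈ 6.3 × 21^0.619 ≈ 41.48 kt.
V₂: ΔP = 44, V ≈ 6.3 × 44^0.619 ≈ 65.56 kt.
ΔV over 30 h = 24.08 kt → 24 h equivalent = 24.08 × 24/30 ≈ 19.26 kt.
19 kt < 30 kt ⇒ not rapid intensification.

19 kt, no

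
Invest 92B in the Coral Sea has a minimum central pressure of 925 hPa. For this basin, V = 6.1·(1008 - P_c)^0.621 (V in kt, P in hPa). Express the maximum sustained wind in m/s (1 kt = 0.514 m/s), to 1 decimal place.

ΔP = 1008 − 925 = 83 hPa.
V ≈ 6.1 × 83^0.621 = 6.1 × 15.551 ≈ 94.859 kt.
94.859 × 0.514 ≈ 48.76 m/s → 48.8 m/s.

48.8 m/s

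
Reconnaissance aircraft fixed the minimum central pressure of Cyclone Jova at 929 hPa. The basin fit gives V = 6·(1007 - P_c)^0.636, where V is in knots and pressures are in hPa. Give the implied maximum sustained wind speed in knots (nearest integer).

ΔP = 1007 − 929 = 78 hPa.
78^0.636 ≈ 15.972.
V ≈ 6 × 15.972 ≈ 95.8 kt.

96 kt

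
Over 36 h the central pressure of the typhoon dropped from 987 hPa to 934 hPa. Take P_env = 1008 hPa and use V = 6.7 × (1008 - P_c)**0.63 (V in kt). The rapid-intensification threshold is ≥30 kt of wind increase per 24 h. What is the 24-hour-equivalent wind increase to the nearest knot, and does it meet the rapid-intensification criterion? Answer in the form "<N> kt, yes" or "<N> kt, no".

37 kt, yes

V₁: ΔP = 21, V ≈ 6.7 × 21^0.63 ≈ 45.61 kt.
V₂: ΔP = 74, V ≈ 6.7 × 74^0.63 ≈ 100.85 kt.
ΔV over 36 h = 55.24 kt → 24 h equivalent = 55.24 × 24/36 ≈ 36.83 kt.
37 kt ≥ 30 kt ⇒ rapid intensification.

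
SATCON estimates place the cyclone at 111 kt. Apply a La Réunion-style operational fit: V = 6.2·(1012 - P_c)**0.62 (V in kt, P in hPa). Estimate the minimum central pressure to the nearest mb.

907 mb

ΔP = (V / 6.2)^(1/0.62) = (111/6.2)^1.613.
111/6.2 = 17.903; 17.903^1.613 ≈ 104.92 mb.
P_c = 1012 − 104.92 = 907.08 ≈ 907 mb.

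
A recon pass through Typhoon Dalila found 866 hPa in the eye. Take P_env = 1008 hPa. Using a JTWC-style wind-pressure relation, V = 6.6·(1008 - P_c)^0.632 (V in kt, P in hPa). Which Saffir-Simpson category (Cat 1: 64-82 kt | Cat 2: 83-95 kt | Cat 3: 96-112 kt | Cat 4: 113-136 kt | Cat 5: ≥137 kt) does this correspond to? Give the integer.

5

ΔP = 1008 − 866 = 142 hPa.
V ≈ 6.6 × 142^0.632 = 6.6 × 22.92 ≈ 151 kt.
151 kt falls in the Category 5 band.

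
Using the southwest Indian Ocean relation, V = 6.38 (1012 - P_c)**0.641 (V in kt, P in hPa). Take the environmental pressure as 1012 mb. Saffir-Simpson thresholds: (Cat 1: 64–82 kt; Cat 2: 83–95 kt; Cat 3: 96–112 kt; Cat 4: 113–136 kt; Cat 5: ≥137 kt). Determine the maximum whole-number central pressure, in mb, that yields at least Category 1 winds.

975 mb

Category 1 begins at V = 64 kt.
Required ΔP = (64/6.38)^(1/0.641) = 10.031^1.560 ≈ 36.49 mb.
P_c ≤ 1012 − 36.49 = 975.51, so the highest integer P_c is 975 mb.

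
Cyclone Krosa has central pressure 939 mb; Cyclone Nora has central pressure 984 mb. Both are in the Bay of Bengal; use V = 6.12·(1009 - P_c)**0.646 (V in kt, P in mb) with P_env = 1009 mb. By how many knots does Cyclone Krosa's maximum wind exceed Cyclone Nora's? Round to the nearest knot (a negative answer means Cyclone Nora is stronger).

46 kt

Cyclone Krosa: ΔP = 70; V ≈ 6.12 × 70^0.646 ≈ 95.21 kt.
Cyclone Nora: ΔP = 25; V ≈ 6.12 × 25^0.646 ≈ 48.96 kt.
Difference ≈ 95.21 − 48.96 = 46.25 → 46 kt.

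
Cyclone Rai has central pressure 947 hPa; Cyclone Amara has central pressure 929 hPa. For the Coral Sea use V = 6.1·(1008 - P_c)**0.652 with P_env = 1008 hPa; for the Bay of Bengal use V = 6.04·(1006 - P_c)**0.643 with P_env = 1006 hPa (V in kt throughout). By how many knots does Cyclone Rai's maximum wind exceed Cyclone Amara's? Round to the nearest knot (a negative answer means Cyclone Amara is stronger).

Cyclone Rai: ΔP = 61; V ≈ 6.1 × 61^0.652 ≈ 88.99 kt.
Cyclone Amara: ΔP = 77; V ≈ 6.04 × 77^0.643 ≈ 98.64 kt.
Difference ≈ 88.99 − 98.64 = -9.65 → -10 kt.

-10 kt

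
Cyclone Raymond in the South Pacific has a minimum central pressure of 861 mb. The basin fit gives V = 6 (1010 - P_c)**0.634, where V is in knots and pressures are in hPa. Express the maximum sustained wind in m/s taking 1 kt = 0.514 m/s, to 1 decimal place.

73.6 m/s

ΔP = 1010 − 861 = 149 mb.
V ≈ 6 × 149^0.634 = 6 × 23.867 ≈ 143.203 kt.
143.203 × 0.514 ≈ 73.61 m/s → 73.6 m/s.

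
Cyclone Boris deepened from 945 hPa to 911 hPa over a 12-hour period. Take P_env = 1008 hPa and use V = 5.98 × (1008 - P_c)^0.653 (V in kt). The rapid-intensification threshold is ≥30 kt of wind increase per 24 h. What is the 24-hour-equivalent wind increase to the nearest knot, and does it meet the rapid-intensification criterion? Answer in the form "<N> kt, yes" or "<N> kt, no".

V₁: ΔP = 63, V ≈ 5.98 × 63^0.653 ≈ 89.47 kt.
V₂: ΔP = 97, V ≈ 5.98 × 97^0.653 ≈ 118.59 kt.
ΔV over 12 h = 29.12 kt → 24 h equivalent = 29.12 × 24/12 ≈ 58.24 kt.
58 kt ≥ 30 kt ⇒ rapid intensification.

58 kt, yes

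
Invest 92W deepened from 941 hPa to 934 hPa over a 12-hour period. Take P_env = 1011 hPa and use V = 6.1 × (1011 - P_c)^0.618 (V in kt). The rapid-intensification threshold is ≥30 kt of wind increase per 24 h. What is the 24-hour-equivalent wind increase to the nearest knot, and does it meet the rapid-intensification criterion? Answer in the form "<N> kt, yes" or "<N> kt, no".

V₁: ΔP = 70, V ≈ 6.1 × 70^0.618 ≈ 84.26 kt.
V₂: ΔP = 77, V ≈ 6.1 × 77^0.618 ≈ 89.37 kt.
ΔV over 12 h = 5.11 kt → 24 h equivalent = 5.11 × 24/12 ≈ 10.22 kt.
10 kt < 30 kt ⇒ not rapid intensification.

10 kt, no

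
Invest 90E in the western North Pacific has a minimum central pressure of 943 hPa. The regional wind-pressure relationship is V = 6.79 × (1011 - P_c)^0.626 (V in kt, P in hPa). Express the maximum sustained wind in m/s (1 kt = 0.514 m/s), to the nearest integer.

49 m/s

ΔP = 1011 − 943 = 68 hPa.
V ≈ 6.79 × 68^0.626 = 6.79 × 14.033 ≈ 95.284 kt.
95.284 × 0.514 ≈ 48.98 m/s → 49 m/s.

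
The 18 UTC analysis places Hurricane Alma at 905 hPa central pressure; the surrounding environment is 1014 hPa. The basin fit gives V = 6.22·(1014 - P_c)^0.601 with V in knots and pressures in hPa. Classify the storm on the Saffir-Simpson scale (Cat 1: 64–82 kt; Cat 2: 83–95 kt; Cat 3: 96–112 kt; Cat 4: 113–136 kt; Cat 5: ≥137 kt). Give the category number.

3

ΔP = 1014 − 905 = 109 hPa.
V ≈ 6.22 × 109^0.601 = 6.22 × 16.77 ≈ 104 kt.
104 kt falls in the Category 3 band.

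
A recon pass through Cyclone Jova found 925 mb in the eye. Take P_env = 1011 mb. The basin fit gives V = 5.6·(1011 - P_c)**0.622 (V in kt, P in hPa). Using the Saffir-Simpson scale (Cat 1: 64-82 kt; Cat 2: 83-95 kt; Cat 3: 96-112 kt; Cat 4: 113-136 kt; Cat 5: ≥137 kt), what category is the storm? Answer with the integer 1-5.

ΔP = 1011 − 925 = 86 mb.
V ≈ 5.6 × 86^0.622 = 5.6 × 15.97 ≈ 89 kt.
89 kt falls in the Category 2 band.

2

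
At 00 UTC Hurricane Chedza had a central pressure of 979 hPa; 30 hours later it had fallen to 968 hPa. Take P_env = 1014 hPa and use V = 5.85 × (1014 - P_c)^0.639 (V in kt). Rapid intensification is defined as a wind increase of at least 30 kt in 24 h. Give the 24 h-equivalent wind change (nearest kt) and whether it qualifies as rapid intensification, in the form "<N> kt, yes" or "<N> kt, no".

9 kt, no

V₁: ΔP = 35, V ≈ 5.85 × 35^0.639 ≈ 56.73 kt.
V₂: ΔP = 46, V ≈ 5.85 × 46^0.639 ≈ 67.56 kt.
ΔV over 30 h = 10.83 kt → 24 h equivalent = 10.83 × 24/30 ≈ 8.66 kt.
9 kt < 30 kt ⇒ not rapid intensification.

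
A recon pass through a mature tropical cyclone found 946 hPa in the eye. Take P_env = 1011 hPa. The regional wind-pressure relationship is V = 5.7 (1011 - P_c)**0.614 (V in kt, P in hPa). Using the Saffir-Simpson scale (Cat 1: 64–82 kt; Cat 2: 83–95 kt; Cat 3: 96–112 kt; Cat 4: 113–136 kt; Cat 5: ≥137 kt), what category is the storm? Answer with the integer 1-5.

ΔP = 1011 − 946 = 65 hPa.
V ≈ 5.7 × 65^0.614 = 5.7 × 12.98 ≈ 74 kt.
74 kt falls in the Category 1 band.

1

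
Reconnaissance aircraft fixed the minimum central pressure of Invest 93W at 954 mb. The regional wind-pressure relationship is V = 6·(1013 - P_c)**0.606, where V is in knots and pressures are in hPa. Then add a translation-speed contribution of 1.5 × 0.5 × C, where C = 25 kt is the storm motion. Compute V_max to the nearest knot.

ΔP = 1013 − 954 = 59 mb.
59^0.606 ≈ 11.834.
V ≈ 6 × 11.834 ≈ 71.0 kt.
Translation term: 1.5 × 0.5 × 25 = 18.75 kt.
Corrected V ≈ 89.75 kt → 90 kt.

90 kt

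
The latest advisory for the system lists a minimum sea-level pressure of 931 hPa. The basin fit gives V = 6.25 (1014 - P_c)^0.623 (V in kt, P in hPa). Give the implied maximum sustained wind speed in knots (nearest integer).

ΔP = 1014 − 931 = 83 hPa.
83^0.623 ≈ 15.689.
V ≈ 6.25 × 15.689 ≈ 98.1 kt.

98 kt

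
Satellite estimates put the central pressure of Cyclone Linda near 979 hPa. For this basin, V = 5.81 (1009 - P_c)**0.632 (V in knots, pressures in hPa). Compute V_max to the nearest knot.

ΔP = 1009 − 979 = 30 hPa.
30^0.632 ≈ 8.581.
V ≈ 5.81 × 8.581 ≈ 49.9 kt.

50 kt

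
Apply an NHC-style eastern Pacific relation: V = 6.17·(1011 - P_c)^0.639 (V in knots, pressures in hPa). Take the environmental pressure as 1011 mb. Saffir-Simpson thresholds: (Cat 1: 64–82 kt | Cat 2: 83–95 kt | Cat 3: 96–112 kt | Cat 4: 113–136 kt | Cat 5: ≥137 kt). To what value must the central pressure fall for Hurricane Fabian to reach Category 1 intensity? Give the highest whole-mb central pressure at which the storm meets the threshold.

Category 1 begins at V = 64 kt.
Required ΔP = (64/6.17)^(1/0.639) = 10.373^1.565 ≈ 38.89 mb.
P_c ≤ 1011 − 38.89 = 972.11, so the highest integer P_c is 972 mb.

972 mb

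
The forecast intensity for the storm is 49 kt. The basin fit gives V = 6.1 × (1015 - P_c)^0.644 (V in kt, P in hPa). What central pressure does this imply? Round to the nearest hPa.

ΔP = (V / 6.1)^(1/0.644) = (49/6.1)^1.553.
49/6.1 = 8.033; 8.033^1.553 ≈ 25.41 hPa.
P_c = 1015 − 25.41 = 989.59 ≈ 990 hPa.

990 hPa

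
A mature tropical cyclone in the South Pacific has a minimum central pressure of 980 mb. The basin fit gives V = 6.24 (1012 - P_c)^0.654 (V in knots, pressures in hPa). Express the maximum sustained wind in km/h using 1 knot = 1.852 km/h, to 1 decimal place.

111.5 km/h

ΔP = 1012 − 980 = 32 mb.
V ≈ 6.24 × 32^0.654 = 6.24 × 9.646 ≈ 60.194 kt.
60.194 × 1.852 ≈ 111.48 km/h → 111.5 km/h.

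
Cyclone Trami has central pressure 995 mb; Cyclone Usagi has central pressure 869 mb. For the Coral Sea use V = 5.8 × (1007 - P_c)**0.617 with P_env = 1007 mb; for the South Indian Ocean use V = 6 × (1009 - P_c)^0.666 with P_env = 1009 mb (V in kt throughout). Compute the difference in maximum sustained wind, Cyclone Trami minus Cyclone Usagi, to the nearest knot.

-134 kt

Cyclone Trami: ΔP = 12; V ≈ 5.8 × 12^0.617 ≈ 26.87 kt.
Cyclone Usagi: ΔP = 140; V ≈ 6 × 140^0.666 ≈ 161.24 kt.
Difference ≈ 26.87 − 161.24 = -134.37 → -134 kt.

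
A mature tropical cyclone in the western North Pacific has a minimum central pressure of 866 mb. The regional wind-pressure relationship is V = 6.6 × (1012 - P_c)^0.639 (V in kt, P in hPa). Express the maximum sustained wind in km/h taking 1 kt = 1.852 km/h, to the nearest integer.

ΔP = 1012 − 866 = 146 mb.
V ≈ 6.6 × 146^0.639 = 6.6 × 24.156 ≈ 159.428 kt.
159.428 × 1.852 ≈ 295.26 km/h → 295 km/h.

295 km/h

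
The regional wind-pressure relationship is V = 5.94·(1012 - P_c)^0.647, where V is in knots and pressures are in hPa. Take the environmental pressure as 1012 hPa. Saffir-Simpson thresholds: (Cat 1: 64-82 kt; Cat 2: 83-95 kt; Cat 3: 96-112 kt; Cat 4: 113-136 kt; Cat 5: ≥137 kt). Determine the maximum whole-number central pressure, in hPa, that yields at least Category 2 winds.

953 hPa

Category 2 begins at V = 83 kt.
Required ΔP = (83/5.94)^(1/0.647) = 13.973^1.546 ≈ 58.91 hPa.
P_c ≤ 1012 − 58.91 = 953.09, so the highest integer P_c is 953 hPa.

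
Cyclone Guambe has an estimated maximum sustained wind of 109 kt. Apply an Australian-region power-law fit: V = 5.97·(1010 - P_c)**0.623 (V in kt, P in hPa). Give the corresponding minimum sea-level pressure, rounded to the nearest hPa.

ΔP = (V / 5.97)^(1/0.623) = (109/5.97)^1.605.
109/5.97 = 18.258; 18.258^1.605 ≈ 105.88 hPa.
P_c = 1010 − 105.88 = 904.12 ≈ 904 hPa.

904 hPa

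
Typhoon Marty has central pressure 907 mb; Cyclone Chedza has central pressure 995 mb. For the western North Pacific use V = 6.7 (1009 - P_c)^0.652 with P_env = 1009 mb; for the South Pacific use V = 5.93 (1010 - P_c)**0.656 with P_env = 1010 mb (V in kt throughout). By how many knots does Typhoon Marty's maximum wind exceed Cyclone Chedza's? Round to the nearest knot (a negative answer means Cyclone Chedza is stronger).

Typhoon Marty: ΔP = 102; V ≈ 6.7 × 102^0.652 ≈ 136.67 kt.
Cyclone Chedza: ΔP = 15; V ≈ 5.93 × 15^0.656 ≈ 35.04 kt.
Difference ≈ 136.67 − 35.04 = 101.63 → 102 kt.

102 kt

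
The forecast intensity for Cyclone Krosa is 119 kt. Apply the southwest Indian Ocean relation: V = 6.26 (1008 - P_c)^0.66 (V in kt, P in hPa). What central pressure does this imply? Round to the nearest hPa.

921 hPa

ΔP = (V / 6.26)^(1/0.66) = (119/6.26)^1.515.
119/6.26 = 19.010; 19.010^1.515 ≈ 86.66 hPa.
P_c = 1008 − 86.66 = 921.34 ≈ 921 hPa.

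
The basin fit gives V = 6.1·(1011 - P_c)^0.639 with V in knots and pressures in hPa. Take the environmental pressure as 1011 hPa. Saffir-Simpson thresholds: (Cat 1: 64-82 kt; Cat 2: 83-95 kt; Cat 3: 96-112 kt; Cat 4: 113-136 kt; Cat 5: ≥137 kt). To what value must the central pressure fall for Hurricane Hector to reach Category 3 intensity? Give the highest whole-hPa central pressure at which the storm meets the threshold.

Category 3 begins at V = 96 kt.
Required ΔP = (96/6.1)^(1/0.639) = 15.738^1.565 ≈ 74.67 hPa.
P_c ≤ 1011 − 74.67 = 936.33, so the highest integer P_c is 936 hPa.

936 hPa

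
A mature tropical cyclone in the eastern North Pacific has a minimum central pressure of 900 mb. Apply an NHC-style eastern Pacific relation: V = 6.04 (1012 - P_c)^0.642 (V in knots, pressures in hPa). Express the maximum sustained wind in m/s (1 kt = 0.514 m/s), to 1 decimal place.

ΔP = 1012 − 900 = 112 mb.
V ≈ 6.04 × 112^0.642 = 6.04 × 20.682 ≈ 124.921 kt.
124.921 × 0.514 ≈ 64.21 m/s → 64.2 m/s.

64.2 m/s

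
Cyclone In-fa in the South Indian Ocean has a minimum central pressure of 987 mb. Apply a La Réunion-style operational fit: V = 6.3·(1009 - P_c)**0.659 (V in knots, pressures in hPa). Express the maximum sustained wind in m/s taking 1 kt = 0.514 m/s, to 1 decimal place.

24.8 m/s

ΔP = 1009 − 987 = 22 mb.
V ≈ 6.3 × 22^0.659 = 6.3 × 7.668 ≈ 48.306 kt.
48.306 × 0.514 ≈ 24.83 m/s → 24.8 m/s.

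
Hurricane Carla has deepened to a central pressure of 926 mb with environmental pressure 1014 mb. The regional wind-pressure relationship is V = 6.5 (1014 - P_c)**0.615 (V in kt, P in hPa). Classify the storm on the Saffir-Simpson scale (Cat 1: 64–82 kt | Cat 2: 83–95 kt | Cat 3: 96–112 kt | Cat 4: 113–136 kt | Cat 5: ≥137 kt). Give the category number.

ΔP = 1014 − 926 = 88 mb.
V ≈ 6.5 × 88^0.615 = 6.5 × 15.70 ≈ 102 kt.
102 kt falls in the Category 3 band.

3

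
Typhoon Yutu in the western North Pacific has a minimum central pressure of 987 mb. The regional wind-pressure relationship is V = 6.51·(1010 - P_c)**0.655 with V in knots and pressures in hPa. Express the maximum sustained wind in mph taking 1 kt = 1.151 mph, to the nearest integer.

ΔP = 1010 − 987 = 23 mb.
V ≈ 6.51 × 23^0.655 = 6.51 × 7.797 ≈ 50.759 kt.
50.759 × 1.151 ≈ 58.42 mph → 58 mph.

58 mph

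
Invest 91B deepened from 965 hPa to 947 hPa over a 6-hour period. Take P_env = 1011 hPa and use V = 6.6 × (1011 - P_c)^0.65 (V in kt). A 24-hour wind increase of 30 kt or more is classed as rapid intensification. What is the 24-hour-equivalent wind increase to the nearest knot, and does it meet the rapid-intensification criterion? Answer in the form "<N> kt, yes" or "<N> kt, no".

V₁: ΔP = 46, V ≈ 6.6 × 46^0.65 ≈ 79.49 kt.
V₂: ΔP = 64, V ≈ 6.6 × 64^0.65 ≈ 98.53 kt.
ΔV over 6 h = 19.04 kt → 24 h equivalent = 19.04 × 24/6 ≈ 76.16 kt.
76 kt ≥ 30 kt ⇒ rapid intensification.

76 kt, yes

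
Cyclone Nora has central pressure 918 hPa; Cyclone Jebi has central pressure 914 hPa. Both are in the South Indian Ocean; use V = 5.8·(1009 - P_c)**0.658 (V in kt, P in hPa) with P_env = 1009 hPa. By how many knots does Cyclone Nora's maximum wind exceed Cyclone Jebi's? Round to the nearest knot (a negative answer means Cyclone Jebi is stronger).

-3 kt

Cyclone Nora: ΔP = 91; V ≈ 5.8 × 91^0.658 ≈ 112.84 kt.
Cyclone Jebi: ΔP = 95; V ≈ 5.8 × 95^0.658 ≈ 116.08 kt.
Difference ≈ 112.84 − 116.08 = -3.24 → -3 kt.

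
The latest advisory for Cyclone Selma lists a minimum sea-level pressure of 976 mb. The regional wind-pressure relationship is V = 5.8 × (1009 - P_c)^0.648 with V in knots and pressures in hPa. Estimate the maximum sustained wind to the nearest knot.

ΔP = 1009 − 976 = 33 mb.
33^0.648 ≈ 9.638.
V ≈ 5.8 × 9.638 ≈ 55.9 kt.

56 kt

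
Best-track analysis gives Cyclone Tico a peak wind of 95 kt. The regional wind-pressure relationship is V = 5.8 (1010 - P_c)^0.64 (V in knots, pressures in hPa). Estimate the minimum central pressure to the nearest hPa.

ΔP = (V / 5.8)^(1/0.64) = (95/5.8)^1.562.
95/5.8 = 16.379; 16.379^1.562 ≈ 78.95 hPa.
P_c = 1010 − 78.95 = 931.05 ≈ 931 hPa.

931 hPa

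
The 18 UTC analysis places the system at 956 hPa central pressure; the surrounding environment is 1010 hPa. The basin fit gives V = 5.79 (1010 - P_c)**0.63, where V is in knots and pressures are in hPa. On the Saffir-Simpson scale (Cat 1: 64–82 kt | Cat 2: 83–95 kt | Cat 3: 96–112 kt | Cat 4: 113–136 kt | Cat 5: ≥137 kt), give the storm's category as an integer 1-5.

1

ΔP = 1010 − 956 = 54 hPa.
V ≈ 5.79 × 54^0.63 = 5.79 × 12.34 ≈ 71 kt.
71 kt falls in the Category 1 band.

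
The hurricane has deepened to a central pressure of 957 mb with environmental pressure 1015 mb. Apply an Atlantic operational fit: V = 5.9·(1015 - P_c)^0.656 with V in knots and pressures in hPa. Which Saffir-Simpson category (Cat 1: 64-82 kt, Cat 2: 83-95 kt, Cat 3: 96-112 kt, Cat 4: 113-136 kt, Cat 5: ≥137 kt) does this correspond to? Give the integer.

ΔP = 1015 − 957 = 58 mb.
V ≈ 5.9 × 58^0.656 = 5.9 × 14.35 ≈ 85 kt.
85 kt falls in the Category 2 band.

2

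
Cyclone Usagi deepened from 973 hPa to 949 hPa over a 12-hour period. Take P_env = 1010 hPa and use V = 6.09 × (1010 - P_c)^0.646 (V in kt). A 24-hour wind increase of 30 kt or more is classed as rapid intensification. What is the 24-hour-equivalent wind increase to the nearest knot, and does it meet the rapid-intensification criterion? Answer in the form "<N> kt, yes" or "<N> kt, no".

48 kt, yes

V₁: ΔP = 37, V ≈ 6.09 × 37^0.646 ≈ 62.76 kt.
V₂: ΔP = 61, V ≈ 6.09 × 61^0.646 ≈ 86.68 kt.
ΔV over 12 h = 23.92 kt → 24 h equivalent = 23.92 × 24/12 ≈ 47.84 kt.
48 kt ≥ 30 kt ⇒ rapid intensification.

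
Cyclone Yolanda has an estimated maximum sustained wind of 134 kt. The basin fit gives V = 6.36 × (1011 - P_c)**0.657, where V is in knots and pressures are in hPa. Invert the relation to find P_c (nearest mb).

ΔP = (V / 6.36)^(1/0.657) = (134/6.36)^1.522.
134/6.36 = 21.069; 21.069^1.522 ≈ 103.44 mb.
P_c = 1011 − 103.44 = 907.56 ≈ 908 mb.

908 mb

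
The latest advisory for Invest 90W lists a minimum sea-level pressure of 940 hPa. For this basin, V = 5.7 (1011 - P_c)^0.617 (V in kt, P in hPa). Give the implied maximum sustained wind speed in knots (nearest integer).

ΔP = 1011 − 940 = 71 hPa.
71^0.617 ≈ 13.875.
V ≈ 5.7 × 13.875 ≈ 79.1 kt.

79 kt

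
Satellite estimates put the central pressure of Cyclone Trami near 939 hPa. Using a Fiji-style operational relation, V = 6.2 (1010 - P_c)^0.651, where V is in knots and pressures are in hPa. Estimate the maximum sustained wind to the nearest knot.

ΔP = 1010 − 939 = 71 hPa.
71^0.651 ≈ 16.039.
V ≈ 6.2 × 16.039 ≈ 99.4 kt.

99 kt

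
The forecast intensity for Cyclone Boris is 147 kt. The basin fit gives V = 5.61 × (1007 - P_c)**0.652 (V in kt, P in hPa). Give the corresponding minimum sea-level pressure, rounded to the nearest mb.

857 mb

ΔP = (V / 5.61)^(1/0.652) = (147/5.61)^1.534.
147/5.61 = 26.203; 26.203^1.534 ≈ 149.76 mb.
P_c = 1007 − 149.76 = 857.24 ≈ 857 mb.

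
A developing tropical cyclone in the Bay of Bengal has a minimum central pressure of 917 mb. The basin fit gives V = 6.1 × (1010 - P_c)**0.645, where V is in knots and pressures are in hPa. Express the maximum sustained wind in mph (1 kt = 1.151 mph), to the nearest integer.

131 mph

ΔP = 1010 − 917 = 93 mb.
V ≈ 6.1 × 93^0.645 = 6.1 × 18.607 ≈ 113.501 kt.
113.501 × 1.151 ≈ 130.64 mph → 131 mph.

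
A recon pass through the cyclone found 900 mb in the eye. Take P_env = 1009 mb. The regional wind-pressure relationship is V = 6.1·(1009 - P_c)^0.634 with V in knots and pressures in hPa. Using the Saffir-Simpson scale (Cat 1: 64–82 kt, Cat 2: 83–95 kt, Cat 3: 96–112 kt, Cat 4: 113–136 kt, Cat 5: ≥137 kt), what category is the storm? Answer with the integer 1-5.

4

ΔP = 1009 − 900 = 109 mb.
V ≈ 6.1 × 109^0.634 = 6.1 × 19.58 ≈ 119 kt.
119 kt falls in the Category 4 band.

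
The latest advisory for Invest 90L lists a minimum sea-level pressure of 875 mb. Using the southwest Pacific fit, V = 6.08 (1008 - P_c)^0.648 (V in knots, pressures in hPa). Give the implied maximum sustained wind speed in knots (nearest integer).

145 kt

ΔP = 1008 − 875 = 133 mb.
133^0.648 ≈ 23.782.
V ≈ 6.08 × 23.782 ≈ 144.6 kt.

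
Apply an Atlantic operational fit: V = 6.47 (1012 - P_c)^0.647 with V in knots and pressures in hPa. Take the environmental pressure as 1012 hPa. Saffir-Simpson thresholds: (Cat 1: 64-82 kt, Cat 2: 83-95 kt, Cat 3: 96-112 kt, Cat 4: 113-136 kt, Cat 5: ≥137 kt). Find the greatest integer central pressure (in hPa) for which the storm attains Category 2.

Category 2 begins at V = 83 kt.
Required ΔP = (83/6.47)^(1/0.647) = 12.828^1.546 ≈ 51.62 hPa.
P_c ≤ 1012 − 51.62 = 960.38, so the highest integer P_c is 960 hPa.

960 hPa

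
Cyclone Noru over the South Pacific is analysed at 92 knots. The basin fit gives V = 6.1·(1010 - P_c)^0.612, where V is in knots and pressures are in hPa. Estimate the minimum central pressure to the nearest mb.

ΔP = (V / 6.1)^(1/0.612) = (92/6.1)^1.634.
92/6.1 = 15.082; 15.082^1.634 ≈ 84.25 mb.
P_c = 1010 − 84.25 = 925.75 ≈ 926 mb.

926 mb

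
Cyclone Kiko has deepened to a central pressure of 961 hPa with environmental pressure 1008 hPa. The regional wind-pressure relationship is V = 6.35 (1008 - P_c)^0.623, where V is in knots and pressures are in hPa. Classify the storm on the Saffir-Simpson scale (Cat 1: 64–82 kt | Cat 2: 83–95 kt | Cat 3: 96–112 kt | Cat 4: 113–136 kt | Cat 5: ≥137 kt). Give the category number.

1

ΔP = 1008 − 961 = 47 hPa.
V ≈ 6.35 × 47^0.623 = 6.35 × 11.01 ≈ 70 kt.
70 kt falls in the Category 1 band.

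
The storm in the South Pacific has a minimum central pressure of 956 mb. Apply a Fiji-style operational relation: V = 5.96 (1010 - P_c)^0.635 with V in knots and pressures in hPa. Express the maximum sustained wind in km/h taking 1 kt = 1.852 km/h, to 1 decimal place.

139.0 km/h

ΔP = 1010 − 956 = 54 mb.
V ≈ 5.96 × 54^0.635 = 5.96 × 12.591 ≈ 75.044 kt.
75.044 × 1.852 ≈ 138.98 km/h → 139.0 km/h.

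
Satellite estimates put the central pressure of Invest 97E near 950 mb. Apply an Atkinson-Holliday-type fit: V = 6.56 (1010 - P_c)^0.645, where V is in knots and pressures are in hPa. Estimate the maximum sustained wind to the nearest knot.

92 kt

ΔP = 1010 − 950 = 60 mb.
60^0.645 ≈ 14.025.
V ≈ 6.56 × 14.025 ≈ 92.0 kt.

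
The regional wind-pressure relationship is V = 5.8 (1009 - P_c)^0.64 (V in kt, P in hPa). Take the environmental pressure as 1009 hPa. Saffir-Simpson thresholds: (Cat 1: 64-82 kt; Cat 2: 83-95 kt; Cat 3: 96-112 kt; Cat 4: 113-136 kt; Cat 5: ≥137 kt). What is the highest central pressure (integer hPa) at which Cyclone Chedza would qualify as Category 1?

Category 1 begins at V = 64 kt.
Required ΔP = (64/5.8)^(1/0.64) = 11.034^1.562 ≈ 42.59 hPa.
P_c ≤ 1009 − 42.59 = 966.41, so the highest integer P_c is 966 hPa.

966 hPa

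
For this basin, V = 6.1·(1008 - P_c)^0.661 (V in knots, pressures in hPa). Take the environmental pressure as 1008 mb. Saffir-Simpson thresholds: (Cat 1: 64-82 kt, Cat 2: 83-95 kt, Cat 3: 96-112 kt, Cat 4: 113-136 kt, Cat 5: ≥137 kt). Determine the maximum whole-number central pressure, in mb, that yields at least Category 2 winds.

956 mb

Category 2 begins at V = 83 kt.
Required ΔP = (83/6.1)^(1/0.661) = 13.607^1.513 ≈ 51.90 mb.
P_c ≤ 1008 − 51.90 = 956.10, so the highest integer P_c is 956 mb.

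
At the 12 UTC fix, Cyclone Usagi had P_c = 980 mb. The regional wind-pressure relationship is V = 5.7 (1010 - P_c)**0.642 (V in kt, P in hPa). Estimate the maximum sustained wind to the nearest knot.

ΔP = 1010 − 980 = 30 mb.
30^0.642 ≈ 8.878.
V ≈ 5.7 × 8.878 ≈ 50.6 kt.

51 kt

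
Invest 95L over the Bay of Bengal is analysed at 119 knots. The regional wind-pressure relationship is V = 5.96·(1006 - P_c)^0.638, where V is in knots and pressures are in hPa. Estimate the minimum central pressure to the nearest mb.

897 mb

ΔP = (V / 5.96)^(1/0.638) = (119/5.96)^1.567.
119/5.96 = 19.966; 19.966^1.567 ≈ 109.17 mb.
P_c = 1006 − 109.17 = 896.83 ≈ 897 mb.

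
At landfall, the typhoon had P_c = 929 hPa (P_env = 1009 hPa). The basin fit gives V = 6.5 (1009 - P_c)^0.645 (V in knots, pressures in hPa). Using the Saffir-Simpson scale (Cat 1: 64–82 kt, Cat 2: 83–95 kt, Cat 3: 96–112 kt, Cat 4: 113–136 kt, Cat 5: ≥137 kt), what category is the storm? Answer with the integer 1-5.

ΔP = 1009 − 929 = 80 hPa.
V ≈ 6.5 × 80^0.645 = 6.5 × 16.88 ≈ 110 kt.
110 kt falls in the Category 3 band.

3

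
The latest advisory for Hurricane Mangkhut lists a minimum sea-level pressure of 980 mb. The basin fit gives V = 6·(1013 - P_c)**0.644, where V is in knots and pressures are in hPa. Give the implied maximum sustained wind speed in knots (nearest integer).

57 kt

ΔP = 1013 − 980 = 33 mb.
33^0.644 ≈ 9.504.
V ≈ 6 × 9.504 ≈ 57.0 kt.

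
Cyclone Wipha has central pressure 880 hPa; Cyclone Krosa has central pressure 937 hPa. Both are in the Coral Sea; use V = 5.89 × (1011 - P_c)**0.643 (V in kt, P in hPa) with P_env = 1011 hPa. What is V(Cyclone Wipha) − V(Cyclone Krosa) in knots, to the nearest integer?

Cyclone Wipha: ΔP = 131; V ≈ 5.89 × 131^0.643 ≈ 135.37 kt.
Cyclone Krosa: ΔP = 74; V ≈ 5.89 × 74^0.643 ≈ 93.76 kt.
Difference ≈ 135.37 − 93.76 = 41.61 → 42 kt.

42 kt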